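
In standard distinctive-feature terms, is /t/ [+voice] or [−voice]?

[−voice]

As the voiceless alveolar stop, /t/ is [−voice].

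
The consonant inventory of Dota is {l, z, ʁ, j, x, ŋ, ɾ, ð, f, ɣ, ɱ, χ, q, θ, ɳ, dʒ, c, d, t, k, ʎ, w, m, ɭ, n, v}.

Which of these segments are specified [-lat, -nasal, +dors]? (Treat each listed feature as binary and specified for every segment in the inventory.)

ʁ, j, x, ɣ, χ, q, c, k, w

Eliminate segments failing any feature: /l, ʎ, ɭ/ are [+lateral]; /z, ɾ, ð, f, θ, dʒ, d, t, v/ are [-dorsal]; /ŋ, ɱ, ɳ, m, n/ are [+nasal]. The remaining /ʁ, j, x, ɣ, χ, q, c, k, w/ satisfy [-lateral], [-nasal], [+dorsal].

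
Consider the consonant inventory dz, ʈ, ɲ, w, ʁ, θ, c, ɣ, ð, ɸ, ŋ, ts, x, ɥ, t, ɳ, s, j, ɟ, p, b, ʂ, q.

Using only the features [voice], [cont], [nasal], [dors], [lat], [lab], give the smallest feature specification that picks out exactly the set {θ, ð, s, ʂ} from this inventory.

/θ, ð, s, ʂ/ are all [+continuant], [-labial], [-dorsal], and no other segment in the inventory matches all three values. Dropping any one of them over-generates: [-labial, -dorsal] alone would also admit /dz, ʈ, ts, t, …/; [+continuant, -dorsal] alone would also admit /ɸ/; [+continuant, -labial] alone would also admit /ʁ, ɣ, x, j/. No other combination of two listed features picks out exactly this set either, so fewer than three features will not do.

[+cont, -lab, -dors]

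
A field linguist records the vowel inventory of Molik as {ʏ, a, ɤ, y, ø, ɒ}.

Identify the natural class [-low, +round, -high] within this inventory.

ø

Eliminate segments failing any feature: /ʏ, y/ are [+high]; /a, ɒ/ are [+low]; /ɤ/ is [-round]. The remaining /ø/ satisfy [-low], [+round], [-high].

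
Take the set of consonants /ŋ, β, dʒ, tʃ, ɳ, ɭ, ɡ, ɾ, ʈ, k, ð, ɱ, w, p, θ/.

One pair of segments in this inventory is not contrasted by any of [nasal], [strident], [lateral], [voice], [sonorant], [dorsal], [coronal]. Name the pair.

/ʈ/ (voiceless retroflex stop) and /θ/ (voiceless dental fricative) are both [−nasal], [−strident], [−lateral], [−voice], [−sonorant], [−dorsal], [+coronal], so none of the listed features separates them. (They do differ in [continuant], [anterior] and [distributed], which are not among the given features.) Every other pair in the inventory differs on at least one listed feature.

ʈ, θ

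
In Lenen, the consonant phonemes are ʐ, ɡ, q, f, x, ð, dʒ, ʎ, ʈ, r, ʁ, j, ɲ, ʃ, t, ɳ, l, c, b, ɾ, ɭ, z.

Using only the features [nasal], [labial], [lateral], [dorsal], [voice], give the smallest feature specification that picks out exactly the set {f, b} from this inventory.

The target set is precisely the extension of [+labial] in this inventory.

[+labial]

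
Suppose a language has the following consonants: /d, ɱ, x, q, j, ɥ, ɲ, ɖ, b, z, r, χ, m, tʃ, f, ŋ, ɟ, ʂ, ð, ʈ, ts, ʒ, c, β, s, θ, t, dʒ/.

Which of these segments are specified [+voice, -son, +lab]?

b, β

Checking each segment against [+voice], [-sonorant], [+labial]: /b/ (voiced bilabial stop), /β/ (voiced bilabial fricative) satisfy every feature; every other segment in the inventory fails at least one.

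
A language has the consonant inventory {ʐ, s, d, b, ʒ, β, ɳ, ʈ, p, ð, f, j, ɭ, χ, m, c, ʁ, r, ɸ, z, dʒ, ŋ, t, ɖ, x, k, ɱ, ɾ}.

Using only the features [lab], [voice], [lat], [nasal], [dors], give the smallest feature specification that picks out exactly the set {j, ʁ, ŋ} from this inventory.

The class [+voice], [+dorsal] has exactly /j, ʁ, ŋ/ as its extension in this inventory. No smaller conjunction from the listed features achieves this: [+dorsal] alone would also admit /χ, c, x, k/; [+voice] alone would also admit /ʐ, d, b, ʒ, …/; and checking the remaining single features turns up none with this extension.

[+voice, +dors]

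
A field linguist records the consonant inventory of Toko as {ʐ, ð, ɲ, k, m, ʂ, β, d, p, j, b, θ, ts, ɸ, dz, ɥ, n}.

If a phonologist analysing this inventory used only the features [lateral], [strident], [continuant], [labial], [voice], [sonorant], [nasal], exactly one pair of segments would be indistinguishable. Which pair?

Both /n/ and /ɲ/ are [−lateral], [−strident], [−continuant], [−labial], [+voice], [+sonorant], [+nasal]. Since the list omits [dorsal] — which does distinguish the alveolar nasal from the palatal nasal — this pair collapses; all other pairs remain distinct.

n, ɲ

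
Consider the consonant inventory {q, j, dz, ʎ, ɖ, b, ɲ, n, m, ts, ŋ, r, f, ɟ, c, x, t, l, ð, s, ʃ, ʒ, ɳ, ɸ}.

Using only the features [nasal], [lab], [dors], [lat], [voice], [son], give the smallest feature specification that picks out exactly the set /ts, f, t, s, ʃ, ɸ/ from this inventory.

[−voice, −dors]

Every target segment is [−voice], [−dorsal]; each remaining inventory member fails at least one of these. Each conjunct is needed — [−dorsal] alone would also admit /dz, ɖ, b, n, …/; [−voice] alone would also admit /q, c, x/ — and no other single listed feature has exactly this extension, so two is the minimum.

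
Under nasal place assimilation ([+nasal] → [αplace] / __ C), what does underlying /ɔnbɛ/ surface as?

[ɔmbɛ]

/n/ sits before the [+labial] consonant /b/, so it takes on [+labial] and surfaces as /m/. The rest of the form is unaffected: [ɔmbɛ].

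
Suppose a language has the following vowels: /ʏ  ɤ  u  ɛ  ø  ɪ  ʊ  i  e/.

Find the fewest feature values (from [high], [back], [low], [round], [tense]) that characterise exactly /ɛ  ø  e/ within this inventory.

/ɛ, ø, e/ are all [−high], [−back], and no other segment in the inventory matches both values. Dropping any one of them over-generates: [−back] alone would also admit /ʏ, ɪ, i/; [−high] alone would also admit /ɤ/. No other single listed feature picks out exactly this set either, so fewer than two features will not do.

[−high, −back]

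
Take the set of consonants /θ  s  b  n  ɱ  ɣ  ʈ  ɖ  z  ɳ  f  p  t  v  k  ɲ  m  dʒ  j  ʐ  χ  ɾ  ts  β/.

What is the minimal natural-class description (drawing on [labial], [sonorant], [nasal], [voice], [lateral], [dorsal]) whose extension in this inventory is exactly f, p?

Every target segment is [−voice], [+labial]; each remaining inventory member fails at least one of these. Each conjunct is needed — [+labial] alone would also admit /b, ɱ, v, m, …/; [−voice] alone would also admit /θ, s, ʈ, t, …/ — and no other single listed feature has exactly this extension, so two is the minimum.

[−voice, +labial]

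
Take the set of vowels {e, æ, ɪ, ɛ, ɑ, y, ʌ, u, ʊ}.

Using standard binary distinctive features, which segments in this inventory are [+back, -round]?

ɑ, ʌ

Checking each segment against [+back], [-round]: /ɑ/ (low back unrounded vowel), /ʌ/ (mid back unrounded lax vowel) satisfy every feature; every other segment in the inventory fails at least one.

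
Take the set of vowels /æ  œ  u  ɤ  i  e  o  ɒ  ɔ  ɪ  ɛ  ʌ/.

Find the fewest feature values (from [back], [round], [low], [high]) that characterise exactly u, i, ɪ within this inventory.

[+high]

The target set is precisely the extension of [+high] in this inventory.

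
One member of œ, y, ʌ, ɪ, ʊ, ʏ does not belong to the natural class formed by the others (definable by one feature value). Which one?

y

The remaining segments after removing /y/ share [−tense]; /y/ (high front rounded tense vowel) is [+tense]. For every other candidate removal, the leftover set fails to share any single feature value that the removed segment lacks.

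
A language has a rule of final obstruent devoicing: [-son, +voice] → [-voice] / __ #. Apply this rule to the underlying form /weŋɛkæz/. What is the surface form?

/z/ satisfies [-son, +voice] and sits in __ #. The [-voice] counterpart of the voiced alveolar fricative is /s/. Other segments in /weŋɛkæz/ either fail the structural description or are not in the environment, so the surface form is [weŋɛkæs].

[weŋɛkæs]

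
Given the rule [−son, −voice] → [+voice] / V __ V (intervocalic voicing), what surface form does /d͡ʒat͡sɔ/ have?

[d͡ʒad͡zɔ]

/t͡s/ satisfies [−son, −voice] and sits in V __ V. The [+voice] counterpart of the voiceless alveolar affricate is /d͡z/. Other segments in /d͡ʒat͡sɔ/ either fail the structural description or are not in the environment, so the surface form is [d͡ʒad͡zɔ].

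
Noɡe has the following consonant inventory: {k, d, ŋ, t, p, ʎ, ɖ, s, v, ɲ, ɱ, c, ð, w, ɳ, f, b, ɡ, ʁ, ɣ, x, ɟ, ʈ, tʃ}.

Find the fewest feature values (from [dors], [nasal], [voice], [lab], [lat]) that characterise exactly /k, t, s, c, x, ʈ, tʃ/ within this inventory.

Every target segment is [-voice], [-labial]; each remaining inventory member fails at least one of these. Each conjunct is needed — [-labial] alone would also admit /d, ŋ, ʎ, ɖ, …/; [-voice] alone would also admit /p, f/ — and no other single listed feature has exactly this extension, so two is the minimum.

[-voice, -lab]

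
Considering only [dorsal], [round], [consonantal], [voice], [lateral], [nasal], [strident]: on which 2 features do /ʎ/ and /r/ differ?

[lateral], [dorsal]

The two segments share [-round], [+consonantal], [+voice], [-nasal], [-strident]. The only features from the list on which they differ: /ʎ/ is [+lateral] while /r/ is [-lateral]; /ʎ/ is [+dorsal] while /r/ is [-dorsal].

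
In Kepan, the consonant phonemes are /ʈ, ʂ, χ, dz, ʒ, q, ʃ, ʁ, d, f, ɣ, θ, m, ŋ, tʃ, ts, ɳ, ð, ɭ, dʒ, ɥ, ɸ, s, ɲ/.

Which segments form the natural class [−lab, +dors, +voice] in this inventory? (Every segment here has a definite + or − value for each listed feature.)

Checking each segment against [−labial], [+dorsal], [+voice]: /ʁ/ (voiced uvular fricative), /ɣ/ (voiced velar fricative), /ŋ/ (velar nasal), /ɲ/ (palatal nasal) satisfy every feature; every other segment in the inventory fails at least one.

ʁ, ɣ, ŋ, ɲ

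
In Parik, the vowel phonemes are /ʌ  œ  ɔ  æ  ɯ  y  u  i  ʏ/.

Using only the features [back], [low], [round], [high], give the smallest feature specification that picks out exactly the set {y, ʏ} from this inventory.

[+high, −back, +round]

/y, ʏ/ are all [+high], [−back], [+round], and no other segment in the inventory matches all three values. Dropping any one of them over-generates: [−back, +round] alone would also admit /œ/; [+high, +round] alone would also admit /u/; [+high, −back] alone would also admit /i/. No other combination of two listed features picks out exactly this set either, so fewer than three features will not do.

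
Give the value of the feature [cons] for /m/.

As the bilabial nasal, /m/ is [+consonantal].

[+consonantal]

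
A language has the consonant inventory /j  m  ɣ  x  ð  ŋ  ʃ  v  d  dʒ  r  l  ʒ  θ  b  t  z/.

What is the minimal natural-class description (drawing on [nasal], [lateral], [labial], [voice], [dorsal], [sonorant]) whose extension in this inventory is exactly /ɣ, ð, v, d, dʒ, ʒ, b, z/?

Every target segment is [-sonorant], [+voice]; each remaining inventory member fails at least one of these. Each conjunct is needed — [+voice] alone would also admit /j, m, ŋ, r, …/; [-sonorant] alone would also admit /x, ʃ, θ, t/ — and no other single listed feature has exactly this extension, so two is the minimum.

[-sonorant, +voice]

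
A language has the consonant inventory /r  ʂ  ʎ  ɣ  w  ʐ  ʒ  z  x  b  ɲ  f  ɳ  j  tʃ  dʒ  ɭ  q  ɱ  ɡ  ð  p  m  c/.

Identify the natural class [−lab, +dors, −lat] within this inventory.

ɣ, x, ɲ, j, q, ɡ, c

Checking each segment against [−labial], [+dorsal], [−lateral]: /ɣ/ (voiced velar fricative), /x/ (voiceless velar fricative), /ɲ/ (palatal nasal), /j/ (palatal glide), /q/ (voiceless uvular stop), /ɡ/ (voiced velar stop), among others, satisfy every feature; every other segment in the inventory fails at least one.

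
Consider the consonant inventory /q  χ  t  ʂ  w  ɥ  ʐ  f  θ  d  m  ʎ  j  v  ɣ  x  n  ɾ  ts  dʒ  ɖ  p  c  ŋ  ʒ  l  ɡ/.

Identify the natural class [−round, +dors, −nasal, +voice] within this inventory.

ʎ, j, ɣ, ɡ

Checking each segment against [−round], [+dorsal], [−nasal], [+voice]: /ʎ/ (palatal lateral approximant), /j/ (palatal glide), /ɣ/ (voiced velar fricative), /ɡ/ (voiced velar stop) satisfy every feature; every other segment in the inventory fails at least one.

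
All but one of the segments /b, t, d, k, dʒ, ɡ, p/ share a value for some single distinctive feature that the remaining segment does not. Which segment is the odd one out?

dʒ

The remaining segments after removing /dʒ/ share [-delayed release]; /dʒ/ (voiced postalveolar affricate) is [+delayed release]. For every other candidate removal, the leftover set fails to share any single feature value that the removed segment lacks.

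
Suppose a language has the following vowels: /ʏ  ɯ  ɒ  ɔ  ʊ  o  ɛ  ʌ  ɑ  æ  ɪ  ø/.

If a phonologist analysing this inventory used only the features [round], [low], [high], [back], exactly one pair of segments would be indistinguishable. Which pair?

ɔ, o

Both /ɔ/ and /o/ are [+round], [−low], [−high], [+back]. Since the list omits [tense] — which does distinguish the mid back rounded lax vowel from the mid back rounded tense vowel — this pair collapses; all other pairs remain distinct.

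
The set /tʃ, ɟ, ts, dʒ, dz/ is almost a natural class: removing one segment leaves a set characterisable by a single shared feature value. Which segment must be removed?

ɟ

The remaining segments after removing /ɟ/ share [+delayed release]; /ɟ/ (voiced palatal stop) is [-delayed release]. For every other candidate removal, the leftover set fails to share any single feature value that the removed segment lacks.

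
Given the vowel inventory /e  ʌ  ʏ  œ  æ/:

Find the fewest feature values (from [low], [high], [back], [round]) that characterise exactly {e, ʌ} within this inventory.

The class [-low], [-round] has exactly /e, ʌ/ as its extension in this inventory. No smaller conjunction from the listed features achieves this: [-round] alone would also admit /æ/; [-low] alone would also admit /ʏ, œ/; and checking the remaining single features turns up none with this extension.

[-low, -round]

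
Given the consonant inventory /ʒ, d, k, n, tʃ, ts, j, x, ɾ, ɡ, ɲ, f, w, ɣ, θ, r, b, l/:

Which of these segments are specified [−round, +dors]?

First, the [−round] segments are /ʒ, d, k, n, tʃ, ts, j, x, ɾ, ɡ, ɲ, f, ɣ, θ, r, b, l/.
Intersecting with [+dorsal] leaves /k, j, x, ɡ, ɲ, ɣ/.

k, j, x, ɡ, ɲ, ɣ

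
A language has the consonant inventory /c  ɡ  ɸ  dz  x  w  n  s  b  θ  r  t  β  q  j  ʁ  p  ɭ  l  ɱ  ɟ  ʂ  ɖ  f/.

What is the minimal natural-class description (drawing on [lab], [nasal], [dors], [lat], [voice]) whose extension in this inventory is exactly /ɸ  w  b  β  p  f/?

The class [-nasal], [+labial] has exactly /ɸ, w, b, β, p, f/ as its extension in this inventory. No smaller conjunction from the listed features achieves this: [+labial] alone would also admit /ɱ/; [-nasal] alone would also admit /c, ɡ, dz, x, …/; and checking the remaining single features turns up none with this extension.

[-nasal, +lab]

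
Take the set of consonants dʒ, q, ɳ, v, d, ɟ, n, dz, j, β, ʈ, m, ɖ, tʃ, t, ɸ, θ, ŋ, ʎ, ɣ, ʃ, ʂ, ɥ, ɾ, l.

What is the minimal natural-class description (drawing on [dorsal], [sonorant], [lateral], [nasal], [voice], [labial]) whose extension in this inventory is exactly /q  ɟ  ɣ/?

/q, ɟ, ɣ/ are all [-sonorant], [+dorsal], and no other segment in the inventory matches both values. Dropping any one of them over-generates: [+dorsal] alone would also admit /j, ŋ, ʎ, ɥ/; [-sonorant] alone would also admit /dʒ, v, d, dz, …/. No other single listed feature picks out exactly this set either, so fewer than two features will not do.

[-sonorant, +dorsal]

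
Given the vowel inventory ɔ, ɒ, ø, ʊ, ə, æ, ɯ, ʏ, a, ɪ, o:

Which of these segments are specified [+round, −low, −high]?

ɔ, ø, o

The [+round] segments are /ɔ, ɒ, ø, ʊ, ʏ, o/.
Of those, [−low] gives /ɔ, ø, ʊ, ʏ, o/.
Intersecting with [−high] leaves /ɔ, ø, o/.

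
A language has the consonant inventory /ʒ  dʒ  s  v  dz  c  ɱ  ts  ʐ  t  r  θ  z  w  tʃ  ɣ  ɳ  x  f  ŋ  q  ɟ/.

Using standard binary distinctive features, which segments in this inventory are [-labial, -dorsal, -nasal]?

ʒ, dʒ, s, dz, ts, ʐ, t, r, θ, z, tʃ

Among the inventory, the [-labial] segments are /ʒ, dʒ, s, dz, c, ts, ʐ, t, r, θ, z, tʃ, ɣ, ɳ, x, ŋ, q, ɟ/.
Among these, [-dorsal] gives /ʒ, dʒ, s, dz, ts, ʐ, t, r, θ, z, tʃ, ɳ/.
Of those, [-nasal] leaves /ʒ, dʒ, s, dz, ts, ʐ, t, r, θ, z, tʃ/.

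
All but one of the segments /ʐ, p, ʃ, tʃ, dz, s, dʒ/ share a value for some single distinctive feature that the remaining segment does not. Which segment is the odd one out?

The remaining segments after removing /p/ share [+strident]; /p/ (voiceless bilabial stop) is [−strident]. For every other candidate removal, the leftover set fails to share any single feature value that the removed segment lacks.

p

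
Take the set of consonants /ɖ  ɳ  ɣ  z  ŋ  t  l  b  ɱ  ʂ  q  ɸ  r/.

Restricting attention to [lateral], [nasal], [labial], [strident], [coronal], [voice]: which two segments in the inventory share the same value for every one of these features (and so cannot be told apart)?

ɖ, r

/ɖ/ (voiced retroflex stop) and /r/ (alveolar trill) are both [-lateral], [-nasal], [-labial], [-strident], [+coronal], [+voice], so none of the listed features separates them. (They do differ in [sonorant], [continuant] and [anterior], which are not among the given features.) Every other pair in the inventory differs on at least one listed feature.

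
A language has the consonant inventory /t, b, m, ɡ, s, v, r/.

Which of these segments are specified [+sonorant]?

The [+sonorant] segments here are /m, r/; the remaining /t, b, ɡ, s, v/ are [-sonorant].

m, r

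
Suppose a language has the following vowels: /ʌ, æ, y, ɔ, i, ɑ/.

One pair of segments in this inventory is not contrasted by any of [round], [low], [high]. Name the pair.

ɑ, æ

Both /ɑ/ and /æ/ are [−round], [+low], [−high]. Since the list omits [back] — which does distinguish the low back unrounded vowel from the low front unrounded vowel — this pair collapses; all other pairs remain distinct.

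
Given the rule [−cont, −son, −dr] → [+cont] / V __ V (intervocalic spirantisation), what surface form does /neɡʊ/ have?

Only /ɡ/ occurs between two vowels (/e/ __ /ʊ/) and matches the structural description. It is a voiced velar stop, so [−cont, −son, −dr] holds; changing it to [+continuant] with all other features held fixed yields /ɣ/ (voiced velar fricative). No other segment meets both the structural description and the environment, so the output is [neɣʊ].

[neɣʊ]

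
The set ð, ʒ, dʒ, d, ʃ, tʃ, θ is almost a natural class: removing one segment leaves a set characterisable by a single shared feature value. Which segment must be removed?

/ʒ, ʃ, ð, dʒ, θ, tʃ/ are all [+distributed], but /d/ (voiced alveolar stop) is [−distributed]. No other single segment can be removed to leave a set sharing one feature value that the removed segment lacks, so /d/ is the odd one out.

d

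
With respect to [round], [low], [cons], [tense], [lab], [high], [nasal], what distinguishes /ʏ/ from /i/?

The two segments share [-low], [-consonantal], [+high], [-nasal]. The only features from the list on which they differ: /ʏ/ is [+labial] while /i/ is [-labial]; /ʏ/ is [+round] while /i/ is [-round]; /ʏ/ is [-tense] while /i/ is [+tense].

[labial], [round], [tense]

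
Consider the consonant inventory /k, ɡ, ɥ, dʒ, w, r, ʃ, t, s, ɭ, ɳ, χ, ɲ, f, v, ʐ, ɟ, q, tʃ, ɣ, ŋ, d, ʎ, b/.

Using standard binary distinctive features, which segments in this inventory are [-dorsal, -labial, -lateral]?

dʒ, r, ʃ, t, s, ɳ, ʐ, tʃ, d

First, the [-dorsal] segments are /dʒ, r, ʃ, t, s, ɭ, ɳ, f, v, ʐ, tʃ, d, b/.
Intersecting with [-labial] gives /dʒ, r, ʃ, t, s, ɭ, ɳ, ʐ, tʃ, d/.
Intersecting with [-lateral] leaves /dʒ, r, ʃ, t, s, ɳ, ʐ, tʃ, d/.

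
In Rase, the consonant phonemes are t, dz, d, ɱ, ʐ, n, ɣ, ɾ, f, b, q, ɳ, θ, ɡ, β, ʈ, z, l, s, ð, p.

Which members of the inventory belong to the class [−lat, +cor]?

t, dz, d, ʐ, n, ɾ, ɳ, θ, ʈ, z, s, ð

Eliminate segments failing any feature: /ɱ, ɣ, f, b, q, ɡ, β, p/ are [−coronal]; /l/ is [+lateral]. The remaining /t, dz, d, ʐ, n, ɾ, ɳ, θ, ʈ, z, s, ð/ satisfy [−lateral], [+coronal].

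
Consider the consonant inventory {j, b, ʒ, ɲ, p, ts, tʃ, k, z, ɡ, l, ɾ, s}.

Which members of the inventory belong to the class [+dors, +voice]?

Eliminate segments failing any feature: /b, ʒ, p, ts, tʃ, z, l, ɾ, s/ are [−dorsal]; /k/ is [−voice]. The remaining /j, ɲ, ɡ/ satisfy [+dorsal], [+voice].

j, ɲ, ɡ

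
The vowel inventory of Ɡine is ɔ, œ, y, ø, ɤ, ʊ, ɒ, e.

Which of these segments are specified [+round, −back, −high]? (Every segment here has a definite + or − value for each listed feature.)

œ, ø

The [+round] segments are /ɔ, œ, y, ø, ʊ, ɒ/.
Within that set, [−back] gives /œ, y, ø/.
Within that set, [−high] leaves /œ, ø/.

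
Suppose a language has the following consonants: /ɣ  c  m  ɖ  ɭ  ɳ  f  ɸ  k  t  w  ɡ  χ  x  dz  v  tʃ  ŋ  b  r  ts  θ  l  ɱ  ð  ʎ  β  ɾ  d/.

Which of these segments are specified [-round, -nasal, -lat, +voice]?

ɣ, ɖ, ɡ, dz, v, b, r, ð, β, ɾ, d

Checking each segment against [-round], [-nasal], [-lateral], [+voice]: /ɣ/ (voiced velar fricative), /ɖ/ (voiced retroflex stop), /ɡ/ (voiced velar stop), /dz/ (voiced alveolar affricate), /v/ (voiced labiodental fricative), /b/ (voiced bilabial stop), among others, satisfy every feature; every other segment in the inventory fails at least one.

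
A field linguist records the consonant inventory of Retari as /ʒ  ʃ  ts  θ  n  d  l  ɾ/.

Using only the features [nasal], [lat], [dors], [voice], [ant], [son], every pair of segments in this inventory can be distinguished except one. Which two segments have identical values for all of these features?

/θ/ (voiceless dental fricative) and /ts/ (voiceless alveolar affricate) are both [-nasal], [-lateral], [-dorsal], [-voice], [+anterior], [-sonorant], so none of the listed features separates them. (They do differ in [continuant], [strident] and [distributed], which are not among the given features.) Every other pair in the inventory differs on at least one listed feature.

θ, ts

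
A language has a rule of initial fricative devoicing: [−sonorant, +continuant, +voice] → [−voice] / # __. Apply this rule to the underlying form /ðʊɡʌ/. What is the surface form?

Only the initial segment /ð/ is both word-initial and matches the structural description. It is a voiced dental fricative, so [−sonorant, +continuant, +voice] holds; changing it to [−voice] with all other features held fixed yields /θ/ (voiceless dental fricative). No other segment meets both the structural description and the environment, so the output is [θʊɡʌ].

[θʊɡʌ]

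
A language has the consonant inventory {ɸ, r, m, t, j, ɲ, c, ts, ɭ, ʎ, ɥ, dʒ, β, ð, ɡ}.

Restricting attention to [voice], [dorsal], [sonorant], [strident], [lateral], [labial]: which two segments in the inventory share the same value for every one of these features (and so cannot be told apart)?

ɲ, j

Both /ɲ/ and /j/ are [+voice], [+dorsal], [+sonorant], [−strident], [−lateral], [−labial]. Since the list omits [nasal] and [continuant] — which do distinguish the palatal nasal from the palatal glide — this pair collapses; all other pairs remain distinct.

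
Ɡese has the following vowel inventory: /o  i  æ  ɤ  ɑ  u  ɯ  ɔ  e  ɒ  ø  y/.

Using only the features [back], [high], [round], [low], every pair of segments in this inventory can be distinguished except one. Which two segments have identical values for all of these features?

o, ɔ

Both /o/ and /ɔ/ are [+back], [−high], [+round], [−low]. Since the list omits [tense] — which does distinguish the mid back rounded tense vowel from the mid back rounded lax vowel — this pair collapses; all other pairs remain distinct.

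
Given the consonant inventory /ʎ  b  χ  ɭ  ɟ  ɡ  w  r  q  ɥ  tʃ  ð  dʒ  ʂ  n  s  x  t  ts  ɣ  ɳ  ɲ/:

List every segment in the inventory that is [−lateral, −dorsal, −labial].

r, tʃ, ð, dʒ, ʂ, n, s, t, ts, ɳ

First, the [−lateral] segments are /b, χ, ɟ, ɡ, w, r, q, ɥ, tʃ, ð, dʒ, ʂ, n, s, x, t, ts, ɣ, ɳ, ɲ/.
Among these, [−dorsal] gives /b, r, tʃ, ð, dʒ, ʂ, n, s, t, ts, ɳ/.
Of those, [−labial] leaves /r, tʃ, ð, dʒ, ʂ, n, s, t, ts, ɳ/.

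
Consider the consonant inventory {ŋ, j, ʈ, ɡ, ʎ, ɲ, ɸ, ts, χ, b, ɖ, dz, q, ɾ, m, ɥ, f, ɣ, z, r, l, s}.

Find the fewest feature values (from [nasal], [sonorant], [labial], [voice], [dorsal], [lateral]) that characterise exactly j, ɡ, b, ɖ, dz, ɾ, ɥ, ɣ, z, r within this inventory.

[+voice, -nasal, -lateral]

The class [+voice], [-nasal], [-lateral] has exactly /j, ɡ, b, ɖ, dz, ɾ, ɥ, ɣ, z, r/ as its extension in this inventory. No smaller conjunction from the listed features achieves this: [-nasal, -lateral] alone would also admit /ʈ, ɸ, ts, χ, …/; [+voice, -lateral] alone would also admit /ŋ, ɲ, m/; [+voice, -nasal] alone would also admit /ʎ, l/; and checking the remaining two-feature bundles turns up none with this extension.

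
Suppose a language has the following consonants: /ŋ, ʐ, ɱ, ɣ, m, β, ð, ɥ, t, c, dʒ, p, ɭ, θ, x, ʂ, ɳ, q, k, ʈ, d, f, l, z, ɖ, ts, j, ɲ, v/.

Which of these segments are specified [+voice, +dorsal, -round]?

ŋ, ɣ, j, ɲ

Checking each segment against [+voice], [+dorsal], [-round]: /ŋ/ (velar nasal), /ɣ/ (voiced velar fricative), /j/ (palatal glide), /ɲ/ (palatal nasal) satisfy every feature; every other segment in the inventory fails at least one.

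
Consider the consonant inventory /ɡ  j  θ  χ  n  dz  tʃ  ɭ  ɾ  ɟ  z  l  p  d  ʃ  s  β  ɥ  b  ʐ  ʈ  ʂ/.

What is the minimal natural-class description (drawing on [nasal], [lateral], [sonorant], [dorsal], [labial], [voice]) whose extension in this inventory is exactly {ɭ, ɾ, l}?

[+sonorant, −nasal, −dorsal]

The class [+sonorant], [−nasal], [−dorsal] has exactly /ɭ, ɾ, l/ as its extension in this inventory. No smaller conjunction from the listed features achieves this: [−nasal, −dorsal] alone would also admit /θ, dz, tʃ, z, …/; [+sonorant, −dorsal] alone would also admit /n/; [+sonorant, −nasal] alone would also admit /j, ɥ/; and checking the remaining two-feature bundles turns up none with this extension.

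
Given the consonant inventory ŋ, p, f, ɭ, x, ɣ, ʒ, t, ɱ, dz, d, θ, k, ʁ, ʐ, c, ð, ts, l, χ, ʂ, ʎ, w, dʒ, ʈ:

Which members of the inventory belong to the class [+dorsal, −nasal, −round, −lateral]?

Checking each segment against [+dorsal], [−nasal], [−round], [−lateral]: /x/ (voiceless velar fricative), /ɣ/ (voiced velar fricative), /k/ (voiceless velar stop), /ʁ/ (voiced uvular fricative), /c/ (voiceless palatal stop), /χ/ (voiceless uvular fricative) satisfy every feature; every other segment in the inventory fails at least one.

x, ɣ, k, ʁ, c, χ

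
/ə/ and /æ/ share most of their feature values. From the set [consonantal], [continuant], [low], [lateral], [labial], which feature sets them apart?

[low]

/ə/ (mid central vowel (schwa)) and /æ/ (low front unrounded vowel) agree on [−consonantal], [+continuant], [−lateral], [−labial]. They differ on [low] (/ə/ [−], /æ/ [+]).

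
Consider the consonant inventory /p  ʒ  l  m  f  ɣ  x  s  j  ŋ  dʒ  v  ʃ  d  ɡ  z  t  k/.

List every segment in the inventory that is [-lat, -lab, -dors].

ʒ, s, dʒ, ʃ, d, z, t

Among the inventory, the [-lateral] segments are /p, ʒ, m, f, ɣ, x, s, j, ŋ, dʒ, v, ʃ, d, ɡ, z, t, k/.
Within that set, [-labial] gives /ʒ, ɣ, x, s, j, ŋ, dʒ, ʃ, d, ɡ, z, t, k/.
Then [-dorsal] leaves /ʒ, s, dʒ, ʃ, d, z, t/.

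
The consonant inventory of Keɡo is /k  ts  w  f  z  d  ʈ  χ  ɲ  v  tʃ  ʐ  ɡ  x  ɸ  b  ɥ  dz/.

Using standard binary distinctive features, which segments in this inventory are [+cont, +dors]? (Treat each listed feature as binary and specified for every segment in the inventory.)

w, χ, x, ɥ

Checking each segment against [+continuant], [+dorsal]: /w/ (labial-velar glide), /χ/ (voiceless uvular fricative), /x/ (voiceless velar fricative), /ɥ/ (labial-palatal glide) satisfy every feature; every other segment in the inventory fails at least one.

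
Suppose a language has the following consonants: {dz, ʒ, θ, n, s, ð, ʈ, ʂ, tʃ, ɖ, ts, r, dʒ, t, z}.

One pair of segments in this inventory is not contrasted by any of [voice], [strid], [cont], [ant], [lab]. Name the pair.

r, ð

/r/ (alveolar trill) and /ð/ (voiced dental fricative) are both [+voice], [−strident], [+continuant], [+anterior], [−labial], so none of the listed features separates them. (They do differ in [sonorant], which is not among the given features.) Every other pair in the inventory differs on at least one listed feature.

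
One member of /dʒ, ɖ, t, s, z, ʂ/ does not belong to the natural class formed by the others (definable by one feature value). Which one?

/z, ʂ, s, t, ɖ/ are all [-distributed], but /dʒ/ (voiced postalveolar affricate) is [+distributed]. No other single segment can be removed to leave a set sharing one feature value that the removed segment lacks, so /dʒ/ is the odd one out.

dʒ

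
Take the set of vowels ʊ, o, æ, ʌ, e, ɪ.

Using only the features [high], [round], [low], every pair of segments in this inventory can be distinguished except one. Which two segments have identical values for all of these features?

On the given features, /e/ and /ʌ/ have an identical profile: [−high], [−round], [−low]. No other two segments in the inventory coincide on all 3 features. (They do differ in [back] and [tense], which are not among the given features.)

e, ʌ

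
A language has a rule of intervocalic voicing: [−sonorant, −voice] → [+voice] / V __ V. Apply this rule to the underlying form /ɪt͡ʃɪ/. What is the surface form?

[ɪd͡ʒɪ]

The only segment in the rule's environment that also matches [−sonorant, −voice] is /t͡ʃ/. Applying [+voice] turns the voiceless postalveolar affricate into /d͡ʒ/ (voiced postalveolar affricate), giving [ɪd͡ʒɪ].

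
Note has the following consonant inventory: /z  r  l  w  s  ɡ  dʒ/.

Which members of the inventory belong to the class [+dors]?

w, ɡ

The [+dorsal] segments here are /w, ɡ/; the remaining /z, r, l, s, dʒ/ are [-dorsal].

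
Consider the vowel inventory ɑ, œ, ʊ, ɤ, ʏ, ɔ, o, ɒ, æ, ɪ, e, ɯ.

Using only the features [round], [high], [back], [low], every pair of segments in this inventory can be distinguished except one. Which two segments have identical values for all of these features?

o, ɔ

/o/ (mid back rounded tense vowel) and /ɔ/ (mid back rounded lax vowel) are both [+round], [-high], [+back], [-low], so none of the listed features separates them. (They do differ in [tense], which is not among the given features.) Every other pair in the inventory differs on at least one listed feature.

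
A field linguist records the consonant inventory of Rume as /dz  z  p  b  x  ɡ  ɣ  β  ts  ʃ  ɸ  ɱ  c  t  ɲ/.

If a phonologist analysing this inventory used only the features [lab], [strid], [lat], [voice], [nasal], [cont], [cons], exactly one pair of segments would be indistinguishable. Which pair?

On the given features, /t/ and /c/ have an identical profile: [-labial], [-strident], [-lateral], [-voice], [-nasal], [-continuant], [+consonantal]. No other two segments in the inventory coincide on all 7 features. (They do differ in [dorsal], which is not among the given features.)

t, c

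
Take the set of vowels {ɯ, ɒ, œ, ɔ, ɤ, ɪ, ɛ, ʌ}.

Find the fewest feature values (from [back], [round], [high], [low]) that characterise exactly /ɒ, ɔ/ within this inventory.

/ɒ, ɔ/ are all [+back], [+round], and no other segment in the inventory matches both values. Dropping any one of them over-generates: [+round] alone would also admit /œ/; [+back] alone would also admit /ɯ, ɤ, ʌ/. No other single listed feature picks out exactly this set either, so fewer than two features will not do.

[+back, +round]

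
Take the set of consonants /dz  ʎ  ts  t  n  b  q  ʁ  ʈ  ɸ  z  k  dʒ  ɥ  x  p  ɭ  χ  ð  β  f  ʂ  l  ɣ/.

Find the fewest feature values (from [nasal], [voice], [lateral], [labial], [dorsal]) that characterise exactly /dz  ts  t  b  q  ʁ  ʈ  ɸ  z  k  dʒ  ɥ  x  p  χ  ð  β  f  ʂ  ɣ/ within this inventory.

Every target segment is [−nasal], [−lateral]; each remaining inventory member fails at least one of these. Each conjunct is needed — [−lateral] alone would also admit /n/; [−nasal] alone would also admit /ʎ, ɭ, l/ — and no other single listed feature has exactly this extension, so two is the minimum.

[−nasal, −lateral]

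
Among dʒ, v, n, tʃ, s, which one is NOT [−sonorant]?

n

/n/ is the alveolar nasal, which is [+sonorant]; the rest — /v, tʃ, s, dʒ/ — are [−sonorant].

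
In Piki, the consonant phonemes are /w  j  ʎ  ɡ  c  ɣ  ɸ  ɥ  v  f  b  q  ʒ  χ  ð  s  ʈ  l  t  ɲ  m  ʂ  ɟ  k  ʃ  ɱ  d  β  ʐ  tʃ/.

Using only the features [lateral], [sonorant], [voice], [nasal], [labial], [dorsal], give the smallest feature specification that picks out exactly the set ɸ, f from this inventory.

[−voice, +labial]

/ɸ, f/ are all [−voice], [+labial], and no other segment in the inventory matches both values. Dropping any one of them over-generates: [+labial] alone would also admit /w, ɥ, v, b, …/; [−voice] alone would also admit /c, q, χ, s, …/. No other single listed feature picks out exactly this set either, so fewer than two features will not do.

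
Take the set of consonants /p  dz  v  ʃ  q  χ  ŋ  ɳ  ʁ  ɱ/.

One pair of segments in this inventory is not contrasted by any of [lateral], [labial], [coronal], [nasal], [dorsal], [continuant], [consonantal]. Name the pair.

Both /ʁ/ and /χ/ are [−lateral], [−labial], [−coronal], [−nasal], [+dorsal], [+continuant], [+consonantal]. Since the list omits [voice] — which does distinguish the voiced uvular fricative from the voiceless uvular fricative — this pair collapses; all other pairs remain distinct.

ʁ, χ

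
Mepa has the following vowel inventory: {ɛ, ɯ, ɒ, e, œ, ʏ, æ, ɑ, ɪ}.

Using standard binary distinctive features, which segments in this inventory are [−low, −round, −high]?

ɛ, e

Among the inventory, the [−low] segments are /ɛ, ɯ, e, œ, ʏ, ɪ/.
Intersecting with [−round] gives /ɛ, ɯ, e, ɪ/.
Then [−high] leaves /ɛ, e/.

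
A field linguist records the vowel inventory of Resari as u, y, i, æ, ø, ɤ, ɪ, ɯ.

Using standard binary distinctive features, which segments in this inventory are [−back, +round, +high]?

y

The [−back] segments are /y, i, æ, ø, ɪ/.
Then [+round] gives /y, ø/.
Then [+high] leaves /y/.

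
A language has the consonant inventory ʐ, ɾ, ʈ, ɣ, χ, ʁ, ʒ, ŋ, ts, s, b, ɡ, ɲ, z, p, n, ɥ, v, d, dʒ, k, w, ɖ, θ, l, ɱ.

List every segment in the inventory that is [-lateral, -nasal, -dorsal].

ʐ, ɾ, ʈ, ʒ, ts, s, b, z, p, v, d, dʒ, ɖ, θ

Eliminate segments failing any feature: /ɣ, χ, ʁ, ɡ, ɥ, k, w/ are [+dorsal]; /ŋ, ɲ, n, ɱ/ are [+nasal]; /l/ is [+lateral]. The remaining /ʐ, ɾ, ʈ, ʒ, ts, s, b, z, p, v, d, dʒ, ɖ, θ/ satisfy [-lateral], [-nasal], [-dorsal].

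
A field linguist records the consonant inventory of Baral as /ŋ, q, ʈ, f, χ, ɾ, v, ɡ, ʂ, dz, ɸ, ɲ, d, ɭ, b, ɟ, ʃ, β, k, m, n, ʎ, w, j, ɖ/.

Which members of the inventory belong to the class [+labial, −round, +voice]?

The [+labial] segments are /f, v, ɸ, b, β, m, w/.
Among these, [−round] gives /f, v, ɸ, b, β, m/.
Among these, [+voice] leaves /v, b, β, m/.

v, b, β, m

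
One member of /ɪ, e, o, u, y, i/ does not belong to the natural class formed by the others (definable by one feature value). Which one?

ɪ

/y, u, i, e, o/ are all [+tense], but /ɪ/ (high front unrounded lax vowel) is [-tense]. No other single segment can be removed to leave a set sharing one feature value that the removed segment lacks, so /ɪ/ is the odd one out.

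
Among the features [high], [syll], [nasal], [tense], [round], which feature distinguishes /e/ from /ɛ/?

[tense]

The two segments share [-high], [+syllabic], [-nasal], [-round]. The only feature from the list on which they differ: /e/ is [+tense] while /ɛ/ is [-tense].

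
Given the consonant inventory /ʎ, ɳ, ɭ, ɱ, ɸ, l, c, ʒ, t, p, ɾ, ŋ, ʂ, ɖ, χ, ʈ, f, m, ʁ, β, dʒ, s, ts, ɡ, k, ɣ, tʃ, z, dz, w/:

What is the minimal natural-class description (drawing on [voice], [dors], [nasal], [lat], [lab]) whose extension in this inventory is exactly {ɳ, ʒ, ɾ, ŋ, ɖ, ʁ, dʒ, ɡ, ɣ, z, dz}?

The class [+voice], [-lateral], [-labial] has exactly /ɳ, ʒ, ɾ, ŋ, ɖ, ʁ, dʒ, ɡ, ɣ, z, dz/ as its extension in this inventory. No smaller conjunction from the listed features achieves this: [-lateral, -labial] alone would also admit /c, t, ʂ, χ, …/; [+voice, -labial] alone would also admit /ʎ, ɭ, l/; [+voice, -lateral] alone would also admit /ɱ, m, β, w/; and checking the remaining two-feature bundles turns up none with this extension.

[+voice, -lat, -lab]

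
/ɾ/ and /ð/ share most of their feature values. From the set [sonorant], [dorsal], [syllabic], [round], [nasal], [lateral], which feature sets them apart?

/ɾ/ is the alveolar tap and /ð/ is the voiced dental fricative. Both are [-dorsal], [-syllabic], [-round], [-nasal], [-lateral]. /ɾ/ is [+sonorant] while /ð/ is [-sonorant], so the distinguishing feature is [sonorant].

[sonorant]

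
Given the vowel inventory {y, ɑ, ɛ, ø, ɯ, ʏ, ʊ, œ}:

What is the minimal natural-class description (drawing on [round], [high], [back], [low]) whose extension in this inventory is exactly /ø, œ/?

The class [−high], [+round] has exactly /ø, œ/ as its extension in this inventory. No smaller conjunction from the listed features achieves this: [+round] alone would also admit /y, ʏ, ʊ/; [−high] alone would also admit /ɑ, ɛ/; and checking the remaining single features turns up none with this extension.

[−high, +round]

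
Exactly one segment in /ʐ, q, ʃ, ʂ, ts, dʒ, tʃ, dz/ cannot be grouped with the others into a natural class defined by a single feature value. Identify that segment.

/ʃ, ts, dʒ, ʂ, ʐ, dz, tʃ/ are all [+strident], but /q/ (voiceless uvular stop) is [−strident]. No other single segment can be removed to leave a set sharing one feature value that the removed segment lacks, so /q/ is the odd one out.

q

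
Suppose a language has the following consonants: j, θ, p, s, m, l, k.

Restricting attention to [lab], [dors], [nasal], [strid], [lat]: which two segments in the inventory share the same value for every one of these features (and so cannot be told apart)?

On the given features, /k/ and /j/ have an identical profile: [-labial], [+dorsal], [-nasal], [-strident], [-lateral]. No other two segments in the inventory coincide on all 5 features. (They do differ in [sonorant], [voice], [continuant] and [back], which are not among the given features.)

k, j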